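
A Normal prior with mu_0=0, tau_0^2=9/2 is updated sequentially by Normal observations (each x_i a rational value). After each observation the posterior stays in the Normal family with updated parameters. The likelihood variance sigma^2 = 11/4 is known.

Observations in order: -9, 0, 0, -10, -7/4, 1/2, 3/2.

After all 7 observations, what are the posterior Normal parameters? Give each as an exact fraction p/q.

mu_0=-675/274, tau_0^2=99/274

obs 1: x=-9 → posterior Normal(-162/29, 99/58)
obs 2: x=0 → posterior Normal(-162/47, 99/94)
obs 3: x=0 → posterior Normal(-162/65, 99/130)
obs 4: x=-10 → posterior Normal(-342/83, 99/166)
obs 5: x=-7/4 → posterior Normal(-747/202, 99/202)
obs 6: x=1/2 → posterior Normal(-729/238, 99/238)
obs 7: x=3/2 → posterior Normal(-675/274, 99/274)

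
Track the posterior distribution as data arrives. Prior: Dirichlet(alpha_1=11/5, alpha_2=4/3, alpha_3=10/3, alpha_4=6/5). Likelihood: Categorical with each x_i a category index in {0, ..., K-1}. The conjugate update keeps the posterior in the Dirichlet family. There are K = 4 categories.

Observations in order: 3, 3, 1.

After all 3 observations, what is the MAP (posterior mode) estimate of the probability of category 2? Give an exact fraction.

obs 1: x=3 → posterior Dirichlet(11/5, 4/3, 10/3, 11/5)
obs 2: x=3 → posterior Dirichlet(11/5, 4/3, 10/3, 16/5)
obs 3: x=1 → posterior Dirichlet(11/5, 7/3, 10/3, 16/5)

35/106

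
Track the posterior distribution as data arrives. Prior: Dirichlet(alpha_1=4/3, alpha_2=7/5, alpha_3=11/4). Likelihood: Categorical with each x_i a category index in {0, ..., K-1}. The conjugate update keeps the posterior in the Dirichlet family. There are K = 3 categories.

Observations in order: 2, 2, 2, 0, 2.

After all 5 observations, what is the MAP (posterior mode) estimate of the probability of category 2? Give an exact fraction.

obs 1: x=2 → posterior Dirichlet(4/3, 7/5, 15/4)
obs 2: x=2 → posterior Dirichlet(4/3, 7/5, 19/4)
obs 3: x=2 → posterior Dirichlet(4/3, 7/5, 23/4)
obs 4: x=0 → posterior Dirichlet(7/3, 7/5, 23/4)
obs 5: x=2 → posterior Dirichlet(7/3, 7/5, 27/4)

345/449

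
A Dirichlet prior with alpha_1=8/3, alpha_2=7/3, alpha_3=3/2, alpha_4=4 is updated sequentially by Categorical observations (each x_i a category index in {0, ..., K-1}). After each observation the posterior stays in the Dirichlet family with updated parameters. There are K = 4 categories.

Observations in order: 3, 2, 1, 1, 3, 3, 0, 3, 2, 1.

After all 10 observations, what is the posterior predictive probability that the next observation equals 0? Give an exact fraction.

obs 1: x=3 → posterior Dirichlet(8/3, 7/3, 3/2, 5)
obs 2: x=2 → posterior Dirichlet(8/3, 7/3, 5/2, 5)
obs 3: x=1 → posterior Dirichlet(8/3, 10/3, 5/2, 5)
obs 4: x=1 → posterior Dirichlet(8/3, 13/3, 5/2, 5)
obs 5: x=3 → posterior Dirichlet(8/3, 13/3, 5/2, 6)
obs 6: x=3 → posterior Dirichlet(8/3, 13/3, 5/2, 7)
obs 7: x=0 → posterior Dirichlet(11/3, 13/3, 5/2, 7)
obs 8: x=3 → posterior Dirichlet(11/3, 13/3, 5/2, 8)
obs 9: x=2 → posterior Dirichlet(11/3, 13/3, 7/2, 8)
obs 10: x=1 → posterior Dirichlet(11/3, 16/3, 7/2, 8)

22/123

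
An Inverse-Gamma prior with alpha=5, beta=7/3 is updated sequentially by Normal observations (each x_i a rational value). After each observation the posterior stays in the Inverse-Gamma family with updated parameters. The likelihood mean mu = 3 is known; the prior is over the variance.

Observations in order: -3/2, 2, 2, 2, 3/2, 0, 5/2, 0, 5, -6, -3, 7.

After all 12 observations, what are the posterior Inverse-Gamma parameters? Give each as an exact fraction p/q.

obs 1: x=-3/2 → posterior Inverse-Gamma(11/2, 299/24)
obs 2: x=2 → posterior Inverse-Gamma(6, 311/24)
obs 3: x=2 → posterior Inverse-Gamma(13/2, 323/24)
obs 4: x=2 → posterior Inverse-Gamma(7, 335/24)
obs 5: x=3/2 → posterior Inverse-Gamma(15/2, 181/12)
obs 6: x=0 → posterior Inverse-Gamma(8, 235/12)
obs 7: x=5/2 → posterior Inverse-Gamma(17/2, 473/24)
obs 8: x=0 → posterior Inverse-Gamma(9, 581/24)
obs 9: x=5 → posterior Inverse-Gamma(19/2, 629/24)
obs 10: x=-6 → posterior Inverse-Gamma(10, 1601/24)
obs 11: x=-3 → posterior Inverse-Gamma(21/2, 2033/24)
obs 12: x=7 → posterior Inverse-Gamma(11, 2225/24)

alpha=11, beta=2225/24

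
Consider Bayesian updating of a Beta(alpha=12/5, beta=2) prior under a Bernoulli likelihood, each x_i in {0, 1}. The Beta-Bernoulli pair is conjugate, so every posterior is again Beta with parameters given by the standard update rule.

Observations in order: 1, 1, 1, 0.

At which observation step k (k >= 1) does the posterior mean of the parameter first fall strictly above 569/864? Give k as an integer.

k = 2

obs 1: x=1 → posterior Beta(17/5, 2)
obs 2: x=1 → posterior Beta(22/5, 2)
obs 3: x=1 → posterior Beta(27/5, 2)
obs 4: x=0 → posterior Beta(27/5, 3)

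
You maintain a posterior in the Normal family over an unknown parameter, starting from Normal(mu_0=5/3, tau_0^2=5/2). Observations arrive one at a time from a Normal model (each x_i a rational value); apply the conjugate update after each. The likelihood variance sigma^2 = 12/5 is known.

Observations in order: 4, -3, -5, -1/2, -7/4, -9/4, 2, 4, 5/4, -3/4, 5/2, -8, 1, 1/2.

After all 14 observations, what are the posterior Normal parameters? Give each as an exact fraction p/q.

mu_0=-5/17, tau_0^2=30/187

obs 1: x=4 → posterior Normal(20/7, 60/49)
obs 2: x=-3 → posterior Normal(65/74, 30/37)
obs 3: x=-5 → posterior Normal(-20/33, 20/33)
obs 4: x=-1/2 → posterior Normal(-145/248, 15/31)
obs 5: x=-7/4 → posterior Normal(-465/596, 60/149)
obs 6: x=-9/4 → posterior Normal(-115/116, 10/29)
obs 7: x=2 → posterior Normal(-245/398, 60/199)
obs 8: x=4 → posterior Normal(-45/448, 15/56)
obs 9: x=5/4 → posterior Normal(35/996, 20/83)
obs 10: x=-3/4 → posterior Normal(-5/137, 30/137)
obs 11: x=5/2 → posterior Normal(105/598, 60/299)
obs 12: x=-8 → posterior Normal(-295/648, 5/27)
obs 13: x=1 → posterior Normal(-245/698, 60/349)
obs 14: x=1/2 → posterior Normal(-5/17, 30/187)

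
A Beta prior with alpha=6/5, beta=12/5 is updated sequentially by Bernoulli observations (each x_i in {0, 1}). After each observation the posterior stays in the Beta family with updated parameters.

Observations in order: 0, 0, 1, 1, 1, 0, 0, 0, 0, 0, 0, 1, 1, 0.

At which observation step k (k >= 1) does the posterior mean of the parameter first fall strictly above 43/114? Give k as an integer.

obs 1: x=0 → posterior Beta(6/5, 17/5)
obs 2: x=0 → posterior Beta(6/5, 22/5)
obs 3: x=1 → posterior Beta(11/5, 22/5)
obs 4: x=1 → posterior Beta(16/5, 22/5)
obs 5: x=1 → posterior Beta(21/5, 22/5)
obs 6: x=0 → posterior Beta(21/5, 27/5)
obs 7: x=0 → posterior Beta(21/5, 32/5)
obs 8: x=0 → posterior Beta(21/5, 37/5)
obs 9: x=0 → posterior Beta(21/5, 42/5)
obs 10: x=0 → posterior Beta(21/5, 47/5)
obs 11: x=0 → posterior Beta(21/5, 52/5)
obs 12: x=1 → posterior Beta(26/5, 52/5)
obs 13: x=1 → posterior Beta(31/5, 52/5)
obs 14: x=0 → posterior Beta(31/5, 57/5)

k = 4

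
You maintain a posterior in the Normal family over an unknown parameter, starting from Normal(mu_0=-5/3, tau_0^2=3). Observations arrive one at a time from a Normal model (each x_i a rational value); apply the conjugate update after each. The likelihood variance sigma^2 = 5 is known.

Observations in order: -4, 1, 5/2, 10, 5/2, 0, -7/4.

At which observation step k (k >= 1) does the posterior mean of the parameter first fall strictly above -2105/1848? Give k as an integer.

obs 1: x=-4 → posterior Normal(-61/24, 15/8)
obs 2: x=1 → posterior Normal(-52/33, 15/11)
obs 3: x=5/2 → posterior Normal(-59/84, 15/14)
obs 4: x=10 → posterior Normal(121/102, 15/17)
obs 5: x=5/2 → posterior Normal(83/60, 3/4)
obs 6: x=0 → posterior Normal(83/69, 15/23)
obs 7: x=-7/4 → posterior Normal(269/312, 15/26)

k = 3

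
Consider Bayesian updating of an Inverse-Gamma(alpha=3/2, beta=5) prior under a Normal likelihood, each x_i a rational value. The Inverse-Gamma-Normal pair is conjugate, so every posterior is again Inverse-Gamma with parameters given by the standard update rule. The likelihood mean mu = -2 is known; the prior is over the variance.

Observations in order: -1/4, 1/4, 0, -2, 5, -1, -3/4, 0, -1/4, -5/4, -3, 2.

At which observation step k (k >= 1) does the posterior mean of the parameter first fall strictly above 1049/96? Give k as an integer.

obs 1: x=-1/4 → posterior Inverse-Gamma(2, 209/32)
obs 2: x=1/4 → posterior Inverse-Gamma(5/2, 145/16)
obs 3: x=0 → posterior Inverse-Gamma(3, 177/16)
obs 4: x=-2 → posterior Inverse-Gamma(7/2, 177/16)
obs 5: x=5 → posterior Inverse-Gamma(4, 569/16)
obs 6: x=-1 → posterior Inverse-Gamma(9/2, 577/16)
obs 7: x=-3/4 → posterior Inverse-Gamma(5, 1179/32)
obs 8: x=0 → posterior Inverse-Gamma(11/2, 1243/32)
obs 9: x=-1/4 → posterior Inverse-Gamma(6, 323/8)
obs 10: x=-5/4 → posterior Inverse-Gamma(13/2, 1301/32)
obs 11: x=-3 → posterior Inverse-Gamma(7, 1317/32)
obs 12: x=2 → posterior Inverse-Gamma(15/2, 1573/32)

k = 5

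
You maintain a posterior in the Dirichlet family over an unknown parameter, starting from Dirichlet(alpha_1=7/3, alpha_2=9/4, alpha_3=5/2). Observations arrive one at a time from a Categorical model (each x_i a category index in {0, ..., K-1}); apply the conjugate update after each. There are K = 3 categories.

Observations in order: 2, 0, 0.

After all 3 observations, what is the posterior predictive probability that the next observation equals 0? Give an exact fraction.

obs 1: x=2 → posterior Dirichlet(7/3, 9/4, 7/2)
obs 2: x=0 → posterior Dirichlet(10/3, 9/4, 7/2)
obs 3: x=0 → posterior Dirichlet(13/3, 9/4, 7/2)

52/121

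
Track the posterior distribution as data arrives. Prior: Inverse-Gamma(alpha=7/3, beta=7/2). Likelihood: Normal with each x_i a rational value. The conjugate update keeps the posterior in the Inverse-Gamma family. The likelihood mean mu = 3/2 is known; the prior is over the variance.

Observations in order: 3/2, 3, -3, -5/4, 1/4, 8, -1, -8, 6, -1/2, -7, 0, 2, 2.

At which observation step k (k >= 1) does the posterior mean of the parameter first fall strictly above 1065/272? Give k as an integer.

obs 1: x=3/2 → posterior Inverse-Gamma(17/6, 7/2)
obs 2: x=3 → posterior Inverse-Gamma(10/3, 37/8)
obs 3: x=-3 → posterior Inverse-Gamma(23/6, 59/4)
obs 4: x=-5/4 → posterior Inverse-Gamma(13/3, 593/32)
obs 5: x=1/4 → posterior Inverse-Gamma(29/6, 309/16)
obs 6: x=8 → posterior Inverse-Gamma(16/3, 647/16)
obs 7: x=-1 → posterior Inverse-Gamma(35/6, 697/16)
obs 8: x=-8 → posterior Inverse-Gamma(19/3, 1419/16)
obs 9: x=6 → posterior Inverse-Gamma(41/6, 1581/16)
obs 10: x=-1/2 → posterior Inverse-Gamma(22/3, 1613/16)
obs 11: x=-7 → posterior Inverse-Gamma(47/6, 2191/16)
obs 12: x=0 → posterior Inverse-Gamma(25/3, 2209/16)
obs 13: x=2 → posterior Inverse-Gamma(53/6, 2211/16)
obs 14: x=2 → posterior Inverse-Gamma(28/3, 2213/16)

k = 3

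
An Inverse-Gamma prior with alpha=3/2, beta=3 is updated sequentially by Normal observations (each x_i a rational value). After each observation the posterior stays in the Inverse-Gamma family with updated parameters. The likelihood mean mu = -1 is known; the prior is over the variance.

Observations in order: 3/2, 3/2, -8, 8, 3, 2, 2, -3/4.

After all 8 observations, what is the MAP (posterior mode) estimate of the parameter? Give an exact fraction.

2921/208

obs 1: x=3/2 → posterior Inverse-Gamma(2, 49/8)
obs 2: x=3/2 → posterior Inverse-Gamma(5/2, 37/4)
obs 3: x=-8 → posterior Inverse-Gamma(3, 135/4)
obs 4: x=8 → posterior Inverse-Gamma(7/2, 297/4)
obs 5: x=3 → posterior Inverse-Gamma(4, 329/4)
obs 6: x=2 → posterior Inverse-Gamma(9/2, 347/4)
obs 7: x=2 → posterior Inverse-Gamma(5, 365/4)
obs 8: x=-3/4 → posterior Inverse-Gamma(11/2, 2921/32)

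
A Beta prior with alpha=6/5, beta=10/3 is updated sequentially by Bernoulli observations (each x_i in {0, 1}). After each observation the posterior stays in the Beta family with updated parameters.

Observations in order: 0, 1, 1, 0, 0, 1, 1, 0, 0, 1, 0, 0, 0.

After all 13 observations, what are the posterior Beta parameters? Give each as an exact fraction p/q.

alpha=31/5, beta=34/3

obs 1: x=0 → posterior Beta(6/5, 13/3)
obs 2: x=1 → posterior Beta(11/5, 13/3)
obs 3: x=1 → posterior Beta(16/5, 13/3)
obs 4: x=0 → posterior Beta(16/5, 16/3)
obs 5: x=0 → posterior Beta(16/5, 19/3)
obs 6: x=1 → posterior Beta(21/5, 19/3)
obs 7: x=1 → posterior Beta(26/5, 19/3)
obs 8: x=0 → posterior Beta(26/5, 22/3)
obs 9: x=0 → posterior Beta(26/5, 25/3)
obs 10: x=1 → posterior Beta(31/5, 25/3)
obs 11: x=0 → posterior Beta(31/5, 28/3)
obs 12: x=0 → posterior Beta(31/5, 31/3)
obs 13: x=0 → posterior Beta(31/5, 34/3)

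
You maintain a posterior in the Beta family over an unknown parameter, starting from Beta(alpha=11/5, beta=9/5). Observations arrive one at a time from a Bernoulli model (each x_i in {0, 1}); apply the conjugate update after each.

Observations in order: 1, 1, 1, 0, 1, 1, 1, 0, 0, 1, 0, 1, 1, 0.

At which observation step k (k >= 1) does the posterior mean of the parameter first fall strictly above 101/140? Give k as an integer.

k = 3

obs 1: x=1 → posterior Beta(16/5, 9/5)
obs 2: x=1 → posterior Beta(21/5, 9/5)
obs 3: x=1 → posterior Beta(26/5, 9/5)
obs 4: x=0 → posterior Beta(26/5, 14/5)
obs 5: x=1 → posterior Beta(31/5, 14/5)
obs 6: x=1 → posterior Beta(36/5, 14/5)
obs 7: x=1 → posterior Beta(41/5, 14/5)
obs 8: x=0 → posterior Beta(41/5, 19/5)
obs 9: x=0 → posterior Beta(41/5, 24/5)
obs 10: x=1 → posterior Beta(46/5, 24/5)
obs 11: x=0 → posterior Beta(46/5, 29/5)
obs 12: x=1 → posterior Beta(51/5, 29/5)
obs 13: x=1 → posterior Beta(56/5, 29/5)
obs 14: x=0 → posterior Beta(56/5, 34/5)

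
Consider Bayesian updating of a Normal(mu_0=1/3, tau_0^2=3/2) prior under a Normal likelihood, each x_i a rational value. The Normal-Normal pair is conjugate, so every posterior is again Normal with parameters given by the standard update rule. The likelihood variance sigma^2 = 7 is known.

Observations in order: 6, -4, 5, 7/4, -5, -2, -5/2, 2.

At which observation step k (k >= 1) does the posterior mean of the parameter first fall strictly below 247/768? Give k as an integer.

k = 6

obs 1: x=6 → posterior Normal(4/3, 21/17)
obs 2: x=-4 → posterior Normal(8/15, 21/20)
obs 3: x=5 → posterior Normal(77/69, 21/23)
obs 4: x=7/4 → posterior Normal(371/312, 21/26)
obs 5: x=-5 → posterior Normal(191/348, 21/29)
obs 6: x=-2 → posterior Normal(119/384, 21/32)
obs 7: x=-5/2 → posterior Normal(29/420, 3/5)
obs 8: x=2 → posterior Normal(101/456, 21/38)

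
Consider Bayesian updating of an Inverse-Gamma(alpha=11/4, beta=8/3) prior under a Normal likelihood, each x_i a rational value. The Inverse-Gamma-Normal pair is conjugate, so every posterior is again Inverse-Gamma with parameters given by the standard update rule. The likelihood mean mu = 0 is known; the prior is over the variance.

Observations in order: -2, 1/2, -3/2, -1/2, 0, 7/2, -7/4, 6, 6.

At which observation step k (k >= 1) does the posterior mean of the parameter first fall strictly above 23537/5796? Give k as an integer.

obs 1: x=-2 → posterior Inverse-Gamma(13/4, 14/3)
obs 2: x=1/2 → posterior Inverse-Gamma(15/4, 115/24)
obs 3: x=-3/2 → posterior Inverse-Gamma(17/4, 71/12)
obs 4: x=-1/2 → posterior Inverse-Gamma(19/4, 145/24)
obs 5: x=0 → posterior Inverse-Gamma(21/4, 145/24)
obs 6: x=7/2 → posterior Inverse-Gamma(23/4, 73/6)
obs 7: x=-7/4 → posterior Inverse-Gamma(25/4, 1315/96)
obs 8: x=6 → posterior Inverse-Gamma(27/4, 3043/96)
obs 9: x=6 → posterior Inverse-Gamma(29/4, 4771/96)

k = 8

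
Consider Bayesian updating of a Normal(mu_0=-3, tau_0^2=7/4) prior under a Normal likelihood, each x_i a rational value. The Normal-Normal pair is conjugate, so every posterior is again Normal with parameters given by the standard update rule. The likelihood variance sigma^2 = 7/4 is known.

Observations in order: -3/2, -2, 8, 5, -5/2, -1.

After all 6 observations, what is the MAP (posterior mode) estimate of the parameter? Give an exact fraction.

3/7

obs 1: x=-3/2 → posterior Normal(-9/4, 7/8)
obs 2: x=-2 → posterior Normal(-13/6, 7/12)
obs 3: x=8 → posterior Normal(3/8, 7/16)
obs 4: x=5 → posterior Normal(13/10, 7/20)
obs 5: x=-5/2 → posterior Normal(2/3, 7/24)
obs 6: x=-1 → posterior Normal(3/7, 1/4)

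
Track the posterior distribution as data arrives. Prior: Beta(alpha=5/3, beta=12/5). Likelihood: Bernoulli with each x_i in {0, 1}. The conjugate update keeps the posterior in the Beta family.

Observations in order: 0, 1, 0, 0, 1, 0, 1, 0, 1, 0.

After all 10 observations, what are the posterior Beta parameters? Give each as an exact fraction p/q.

obs 1: x=0 → posterior Beta(5/3, 17/5)
obs 2: x=1 → posterior Beta(8/3, 17/5)
obs 3: x=0 → posterior Beta(8/3, 22/5)
obs 4: x=0 → posterior Beta(8/3, 27/5)
obs 5: x=1 → posterior Beta(11/3, 27/5)
obs 6: x=0 → posterior Beta(11/3, 32/5)
obs 7: x=1 → posterior Beta(14/3, 32/5)
obs 8: x=0 → posterior Beta(14/3, 37/5)
obs 9: x=1 → posterior Beta(17/3, 37/5)
obs 10: x=0 → posterior Beta(17/3, 42/5)

alpha=17/3, beta=42/5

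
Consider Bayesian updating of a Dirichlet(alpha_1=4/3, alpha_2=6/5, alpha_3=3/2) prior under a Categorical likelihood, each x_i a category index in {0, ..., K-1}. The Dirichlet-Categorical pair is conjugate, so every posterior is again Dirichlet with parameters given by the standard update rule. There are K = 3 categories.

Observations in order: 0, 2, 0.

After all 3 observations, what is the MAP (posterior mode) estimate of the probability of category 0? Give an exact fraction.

obs 1: x=0 → posterior Dirichlet(7/3, 6/5, 3/2)
obs 2: x=2 → posterior Dirichlet(7/3, 6/5, 5/2)
obs 3: x=0 → posterior Dirichlet(10/3, 6/5, 5/2)

70/121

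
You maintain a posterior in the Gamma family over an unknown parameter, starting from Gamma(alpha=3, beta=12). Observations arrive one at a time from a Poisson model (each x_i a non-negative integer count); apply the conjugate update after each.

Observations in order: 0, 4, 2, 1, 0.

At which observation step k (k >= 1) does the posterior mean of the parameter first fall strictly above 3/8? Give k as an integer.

k = 2

obs 1: x=0 → posterior Gamma(3, 13)
obs 2: x=4 → posterior Gamma(7, 14)
obs 3: x=2 → posterior Gamma(9, 15)
obs 4: x=1 → posterior Gamma(10, 16)
obs 5: x=0 → posterior Gamma(10, 17)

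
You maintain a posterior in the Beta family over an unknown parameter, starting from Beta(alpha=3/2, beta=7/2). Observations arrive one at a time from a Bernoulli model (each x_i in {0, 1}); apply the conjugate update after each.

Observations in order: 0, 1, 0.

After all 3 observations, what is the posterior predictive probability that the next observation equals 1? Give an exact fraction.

5/16

obs 1: x=0 → posterior Beta(3/2, 9/2)
obs 2: x=1 → posterior Beta(5/2, 9/2)
obs 3: x=0 → posterior Beta(5/2, 11/2)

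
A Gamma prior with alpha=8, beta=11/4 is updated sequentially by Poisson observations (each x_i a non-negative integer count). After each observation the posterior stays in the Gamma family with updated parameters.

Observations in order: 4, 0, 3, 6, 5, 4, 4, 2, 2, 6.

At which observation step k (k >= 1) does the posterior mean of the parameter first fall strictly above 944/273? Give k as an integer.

k = 7

obs 1: x=4 → posterior Gamma(12, 15/4)
obs 2: x=0 → posterior Gamma(12, 19/4)
obs 3: x=3 → posterior Gamma(15, 23/4)
obs 4: x=6 → posterior Gamma(21, 27/4)
obs 5: x=5 → posterior Gamma(26, 31/4)
obs 6: x=4 → posterior Gamma(30, 35/4)
obs 7: x=4 → posterior Gamma(34, 39/4)
obs 8: x=2 → posterior Gamma(36, 43/4)
obs 9: x=2 → posterior Gamma(38, 47/4)
obs 10: x=6 → posterior Gamma(44, 51/4)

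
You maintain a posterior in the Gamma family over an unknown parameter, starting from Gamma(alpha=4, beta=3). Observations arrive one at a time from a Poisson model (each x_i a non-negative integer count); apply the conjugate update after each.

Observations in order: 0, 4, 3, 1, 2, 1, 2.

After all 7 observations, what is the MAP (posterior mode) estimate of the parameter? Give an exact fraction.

8/5

obs 1: x=0 → posterior Gamma(4, 4)
obs 2: x=4 → posterior Gamma(8, 5)
obs 3: x=3 → posterior Gamma(11, 6)
obs 4: x=1 → posterior Gamma(12, 7)
obs 5: x=2 → posterior Gamma(14, 8)
obs 6: x=1 → posterior Gamma(15, 9)
obs 7: x=2 → posterior Gamma(17, 10)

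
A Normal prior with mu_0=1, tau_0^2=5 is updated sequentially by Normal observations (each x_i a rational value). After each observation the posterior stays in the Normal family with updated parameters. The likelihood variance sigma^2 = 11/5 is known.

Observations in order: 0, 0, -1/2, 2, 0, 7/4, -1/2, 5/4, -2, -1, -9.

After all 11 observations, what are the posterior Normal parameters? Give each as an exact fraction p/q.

obs 1: x=0 → posterior Normal(11/36, 55/36)
obs 2: x=0 → posterior Normal(11/61, 55/61)
obs 3: x=-1/2 → posterior Normal(-3/172, 55/86)
obs 4: x=2 → posterior Normal(97/222, 55/111)
obs 5: x=0 → posterior Normal(97/272, 55/136)
obs 6: x=7/4 → posterior Normal(369/644, 55/161)
obs 7: x=-1/2 → posterior Normal(319/744, 55/186)
obs 8: x=5/4 → posterior Normal(111/211, 55/211)
obs 9: x=-2 → posterior Normal(61/236, 55/236)
obs 10: x=-1 → posterior Normal(4/29, 55/261)
obs 11: x=-9 → posterior Normal(-189/286, 5/26)

mu_0=-189/286, tau_0^2=5/26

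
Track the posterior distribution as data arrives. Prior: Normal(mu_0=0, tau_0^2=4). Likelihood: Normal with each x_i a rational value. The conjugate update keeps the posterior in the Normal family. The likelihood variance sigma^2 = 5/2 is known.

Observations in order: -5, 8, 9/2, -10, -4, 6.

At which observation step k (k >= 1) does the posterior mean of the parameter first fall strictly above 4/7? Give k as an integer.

k = 2

obs 1: x=-5 → posterior Normal(-40/13, 20/13)
obs 2: x=8 → posterior Normal(8/7, 20/21)
obs 3: x=9/2 → posterior Normal(60/29, 20/29)
obs 4: x=-10 → posterior Normal(-20/37, 20/37)
obs 5: x=-4 → posterior Normal(-52/45, 4/9)
obs 6: x=6 → posterior Normal(-4/53, 20/53)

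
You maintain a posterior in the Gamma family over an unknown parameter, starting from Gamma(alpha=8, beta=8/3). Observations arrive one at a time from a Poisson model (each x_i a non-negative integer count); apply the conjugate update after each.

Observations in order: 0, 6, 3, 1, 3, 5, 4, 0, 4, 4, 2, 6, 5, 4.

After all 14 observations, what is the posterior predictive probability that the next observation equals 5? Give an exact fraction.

obs 1: x=0 → posterior Gamma(8, 11/3)
obs 2: x=6 → posterior Gamma(14, 14/3)
obs 3: x=3 → posterior Gamma(17, 17/3)
obs 4: x=1 → posterior Gamma(18, 20/3)
obs 5: x=3 → posterior Gamma(21, 23/3)
obs 6: x=5 → posterior Gamma(26, 26/3)
obs 7: x=4 → posterior Gamma(30, 29/3)
obs 8: x=0 → posterior Gamma(30, 32/3)
obs 9: x=4 → posterior Gamma(34, 35/3)
obs 10: x=4 → posterior Gamma(38, 38/3)
obs 11: x=2 → posterior Gamma(40, 41/3)
obs 12: x=6 → posterior Gamma(46, 44/3)
obs 13: x=5 → posterior Gamma(51, 47/3)
obs 14: x=4 → posterior Gamma(55, 50/3)

3376609541971831163209571968764066696166992187500000000000000000000000000000000000000000000000000000000/28612260870770572044135898102109805170486453593413922998103425573742435850865347786181689438573502709201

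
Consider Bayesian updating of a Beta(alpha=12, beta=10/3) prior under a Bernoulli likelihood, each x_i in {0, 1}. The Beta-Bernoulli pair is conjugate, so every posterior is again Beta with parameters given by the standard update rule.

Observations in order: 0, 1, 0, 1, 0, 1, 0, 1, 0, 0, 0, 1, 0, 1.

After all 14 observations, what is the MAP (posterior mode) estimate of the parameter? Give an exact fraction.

obs 1: x=0 → posterior Beta(12, 13/3)
obs 2: x=1 → posterior Beta(13, 13/3)
obs 3: x=0 → posterior Beta(13, 16/3)
obs 4: x=1 → posterior Beta(14, 16/3)
obs 5: x=0 → posterior Beta(14, 19/3)
obs 6: x=1 → posterior Beta(15, 19/3)
obs 7: x=0 → posterior Beta(15, 22/3)
obs 8: x=1 → posterior Beta(16, 22/3)
obs 9: x=0 → posterior Beta(16, 25/3)
obs 10: x=0 → posterior Beta(16, 28/3)
obs 11: x=0 → posterior Beta(16, 31/3)
obs 12: x=1 → posterior Beta(17, 31/3)
obs 13: x=0 → posterior Beta(17, 34/3)
obs 14: x=1 → posterior Beta(18, 34/3)

51/82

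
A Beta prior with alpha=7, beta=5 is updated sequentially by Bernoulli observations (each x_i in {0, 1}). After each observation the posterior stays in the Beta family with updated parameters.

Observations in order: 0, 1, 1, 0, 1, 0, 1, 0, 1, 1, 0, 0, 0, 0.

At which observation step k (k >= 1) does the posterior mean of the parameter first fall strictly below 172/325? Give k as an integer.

k = 13

obs 1: x=0 → posterior Beta(7, 6)
obs 2: x=1 → posterior Beta(8, 6)
obs 3: x=1 → posterior Beta(9, 6)
obs 4: x=0 → posterior Beta(9, 7)
obs 5: x=1 → posterior Beta(10, 7)
obs 6: x=0 → posterior Beta(10, 8)
obs 7: x=1 → posterior Beta(11, 8)
obs 8: x=0 → posterior Beta(11, 9)
obs 9: x=1 → posterior Beta(12, 9)
obs 10: x=1 → posterior Beta(13, 9)
obs 11: x=0 → posterior Beta(13, 10)
obs 12: x=0 → posterior Beta(13, 11)
obs 13: x=0 → posterior Beta(13, 12)
obs 14: x=0 → posterior Beta(13, 13)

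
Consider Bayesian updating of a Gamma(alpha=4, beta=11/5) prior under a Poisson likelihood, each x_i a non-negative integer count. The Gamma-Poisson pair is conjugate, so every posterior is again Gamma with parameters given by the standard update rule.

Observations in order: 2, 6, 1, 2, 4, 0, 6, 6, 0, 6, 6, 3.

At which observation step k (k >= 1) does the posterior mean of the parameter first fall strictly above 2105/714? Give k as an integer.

k = 8

obs 1: x=2 → posterior Gamma(6, 16/5)
obs 2: x=6 → posterior Gamma(12, 21/5)
obs 3: x=1 → posterior Gamma(13, 26/5)
obs 4: x=2 → posterior Gamma(15, 31/5)
obs 5: x=4 → posterior Gamma(19, 36/5)
obs 6: x=0 → posterior Gamma(19, 41/5)
obs 7: x=6 → posterior Gamma(25, 46/5)
obs 8: x=6 → posterior Gamma(31, 51/5)
obs 9: x=0 → posterior Gamma(31, 56/5)
obs 10: x=6 → posterior Gamma(37, 61/5)
obs 11: x=6 → posterior Gamma(43, 66/5)
obs 12: x=3 → posterior Gamma(46, 71/5)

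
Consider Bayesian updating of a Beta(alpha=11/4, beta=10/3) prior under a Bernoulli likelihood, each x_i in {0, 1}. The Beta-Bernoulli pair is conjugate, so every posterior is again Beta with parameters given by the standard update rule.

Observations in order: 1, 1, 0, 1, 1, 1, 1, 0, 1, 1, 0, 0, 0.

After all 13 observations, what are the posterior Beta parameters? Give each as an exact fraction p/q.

obs 1: x=1 → posterior Beta(15/4, 10/3)
obs 2: x=1 → posterior Beta(19/4, 10/3)
obs 3: x=0 → posterior Beta(19/4, 13/3)
obs 4: x=1 → posterior Beta(23/4, 13/3)
obs 5: x=1 → posterior Beta(27/4, 13/3)
obs 6: x=1 → posterior Beta(31/4, 13/3)
obs 7: x=1 → posterior Beta(35/4, 13/3)
obs 8: x=0 → posterior Beta(35/4, 16/3)
obs 9: x=1 → posterior Beta(39/4, 16/3)
obs 10: x=1 → posterior Beta(43/4, 16/3)
obs 11: x=0 → posterior Beta(43/4, 19/3)
obs 12: x=0 → posterior Beta(43/4, 22/3)
obs 13: x=0 → posterior Beta(43/4, 25/3)

alpha=43/4, beta=25/3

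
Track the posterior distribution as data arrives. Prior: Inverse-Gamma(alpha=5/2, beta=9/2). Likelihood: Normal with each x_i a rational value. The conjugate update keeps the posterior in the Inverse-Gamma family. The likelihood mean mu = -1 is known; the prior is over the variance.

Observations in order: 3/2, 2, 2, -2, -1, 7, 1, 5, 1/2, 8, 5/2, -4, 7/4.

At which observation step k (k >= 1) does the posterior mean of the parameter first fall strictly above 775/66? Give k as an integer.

obs 1: x=3/2 → posterior Inverse-Gamma(3, 61/8)
obs 2: x=2 → posterior Inverse-Gamma(7/2, 97/8)
obs 3: x=2 → posterior Inverse-Gamma(4, 133/8)
obs 4: x=-2 → posterior Inverse-Gamma(9/2, 137/8)
obs 5: x=-1 → posterior Inverse-Gamma(5, 137/8)
obs 6: x=7 → posterior Inverse-Gamma(11/2, 393/8)
obs 7: x=1 → posterior Inverse-Gamma(6, 409/8)
obs 8: x=5 → posterior Inverse-Gamma(13/2, 553/8)
obs 9: x=1/2 → posterior Inverse-Gamma(7, 281/4)
obs 10: x=8 → posterior Inverse-Gamma(15/2, 443/4)
obs 11: x=5/2 → posterior Inverse-Gamma(8, 935/8)
obs 12: x=-4 → posterior Inverse-Gamma(17/2, 971/8)
obs 13: x=7/4 → posterior Inverse-Gamma(9, 4005/32)

k = 8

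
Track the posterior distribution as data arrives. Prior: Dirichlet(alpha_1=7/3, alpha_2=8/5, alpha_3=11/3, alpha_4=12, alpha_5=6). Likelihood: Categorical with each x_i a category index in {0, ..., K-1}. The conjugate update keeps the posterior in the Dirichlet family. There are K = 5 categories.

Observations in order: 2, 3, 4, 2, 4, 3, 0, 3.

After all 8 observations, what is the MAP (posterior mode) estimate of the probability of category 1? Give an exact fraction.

obs 1: x=2 → posterior Dirichlet(7/3, 8/5, 14/3, 12, 6)
obs 2: x=3 → posterior Dirichlet(7/3, 8/5, 14/3, 13, 6)
obs 3: x=4 → posterior Dirichlet(7/3, 8/5, 14/3, 13, 7)
obs 4: x=2 → posterior Dirichlet(7/3, 8/5, 17/3, 13, 7)
obs 5: x=4 → posterior Dirichlet(7/3, 8/5, 17/3, 13, 8)
obs 6: x=3 → posterior Dirichlet(7/3, 8/5, 17/3, 14, 8)
obs 7: x=0 → posterior Dirichlet(10/3, 8/5, 17/3, 14, 8)
obs 8: x=3 → posterior Dirichlet(10/3, 8/5, 17/3, 15, 8)

3/143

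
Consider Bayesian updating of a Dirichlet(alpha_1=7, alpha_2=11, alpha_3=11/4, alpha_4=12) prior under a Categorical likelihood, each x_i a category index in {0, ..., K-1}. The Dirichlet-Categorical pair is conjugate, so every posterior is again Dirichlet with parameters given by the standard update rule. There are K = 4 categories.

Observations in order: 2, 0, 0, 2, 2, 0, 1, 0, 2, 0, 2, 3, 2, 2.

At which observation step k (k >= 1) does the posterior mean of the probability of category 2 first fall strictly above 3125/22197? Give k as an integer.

obs 1: x=2 → posterior Dirichlet(7, 11, 15/4, 12)
obs 2: x=0 → posterior Dirichlet(8, 11, 15/4, 12)
obs 3: x=0 → posterior Dirichlet(9, 11, 15/4, 12)
obs 4: x=2 → posterior Dirichlet(9, 11, 19/4, 12)
obs 5: x=2 → posterior Dirichlet(9, 11, 23/4, 12)
obs 6: x=0 → posterior Dirichlet(10, 11, 23/4, 12)
obs 7: x=1 → posterior Dirichlet(10, 12, 23/4, 12)
obs 8: x=0 → posterior Dirichlet(11, 12, 23/4, 12)
obs 9: x=2 → posterior Dirichlet(11, 12, 27/4, 12)
obs 10: x=0 → posterior Dirichlet(12, 12, 27/4, 12)
obs 11: x=2 → posterior Dirichlet(12, 12, 31/4, 12)
obs 12: x=3 → posterior Dirichlet(12, 12, 31/4, 13)
obs 13: x=2 → posterior Dirichlet(12, 12, 35/4, 13)
obs 14: x=2 → posterior Dirichlet(12, 12, 39/4, 13)

k = 5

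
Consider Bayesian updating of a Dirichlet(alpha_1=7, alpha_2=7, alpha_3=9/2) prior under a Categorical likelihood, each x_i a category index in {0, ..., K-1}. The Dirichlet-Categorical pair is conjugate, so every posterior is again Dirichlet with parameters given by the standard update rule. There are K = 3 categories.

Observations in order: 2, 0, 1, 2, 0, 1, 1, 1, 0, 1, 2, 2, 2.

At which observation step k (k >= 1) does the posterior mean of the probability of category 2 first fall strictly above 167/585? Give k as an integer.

obs 1: x=2 → posterior Dirichlet(7, 7, 11/2)
obs 2: x=0 → posterior Dirichlet(8, 7, 11/2)
obs 3: x=1 → posterior Dirichlet(8, 8, 11/2)
obs 4: x=2 → posterior Dirichlet(8, 8, 13/2)
obs 5: x=0 → posterior Dirichlet(9, 8, 13/2)
obs 6: x=1 → posterior Dirichlet(9, 9, 13/2)
obs 7: x=1 → posterior Dirichlet(9, 10, 13/2)
obs 8: x=1 → posterior Dirichlet(9, 11, 13/2)
obs 9: x=0 → posterior Dirichlet(10, 11, 13/2)
obs 10: x=1 → posterior Dirichlet(10, 12, 13/2)
obs 11: x=2 → posterior Dirichlet(10, 12, 15/2)
obs 12: x=2 → posterior Dirichlet(10, 12, 17/2)
obs 13: x=2 → posterior Dirichlet(10, 12, 19/2)

k = 4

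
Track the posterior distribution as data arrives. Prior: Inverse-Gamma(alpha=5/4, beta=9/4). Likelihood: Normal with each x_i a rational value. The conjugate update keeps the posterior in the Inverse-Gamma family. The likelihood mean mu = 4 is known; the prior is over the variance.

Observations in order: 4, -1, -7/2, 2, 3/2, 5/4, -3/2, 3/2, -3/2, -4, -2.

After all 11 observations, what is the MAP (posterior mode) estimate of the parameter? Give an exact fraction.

4325/248

obs 1: x=4 → posterior Inverse-Gamma(7/4, 9/4)
obs 2: x=-1 → posterior Inverse-Gamma(9/4, 59/4)
obs 3: x=-7/2 → posterior Inverse-Gamma(11/4, 343/8)
obs 4: x=2 → posterior Inverse-Gamma(13/4, 359/8)
obs 5: x=3/2 → posterior Inverse-Gamma(15/4, 48)
obs 6: x=5/4 → posterior Inverse-Gamma(17/4, 1657/32)
obs 7: x=-3/2 → posterior Inverse-Gamma(19/4, 2141/32)
obs 8: x=3/2 → posterior Inverse-Gamma(21/4, 2241/32)
obs 9: x=-3/2 → posterior Inverse-Gamma(23/4, 2725/32)
obs 10: x=-4 → posterior Inverse-Gamma(25/4, 3749/32)
obs 11: x=-2 → posterior Inverse-Gamma(27/4, 4325/32)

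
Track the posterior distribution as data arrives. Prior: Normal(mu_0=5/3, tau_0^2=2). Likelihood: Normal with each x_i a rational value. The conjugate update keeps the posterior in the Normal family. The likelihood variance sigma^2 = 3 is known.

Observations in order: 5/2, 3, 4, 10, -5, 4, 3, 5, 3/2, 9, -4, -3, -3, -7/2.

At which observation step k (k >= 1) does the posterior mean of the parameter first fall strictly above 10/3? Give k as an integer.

k = 4

obs 1: x=5/2 → posterior Normal(2, 6/5)
obs 2: x=3 → posterior Normal(16/7, 6/7)
obs 3: x=4 → posterior Normal(8/3, 2/3)
obs 4: x=10 → posterior Normal(4, 6/11)
obs 5: x=-5 → posterior Normal(34/13, 6/13)
obs 6: x=4 → posterior Normal(14/5, 2/5)
obs 7: x=3 → posterior Normal(48/17, 6/17)
obs 8: x=5 → posterior Normal(58/19, 6/19)
obs 9: x=3/2 → posterior Normal(61/21, 2/7)
obs 10: x=9 → posterior Normal(79/23, 6/23)
obs 11: x=-4 → posterior Normal(71/25, 6/25)
obs 12: x=-3 → posterior Normal(65/27, 2/9)
obs 13: x=-3 → posterior Normal(59/29, 6/29)
obs 14: x=-7/2 → posterior Normal(52/31, 6/31)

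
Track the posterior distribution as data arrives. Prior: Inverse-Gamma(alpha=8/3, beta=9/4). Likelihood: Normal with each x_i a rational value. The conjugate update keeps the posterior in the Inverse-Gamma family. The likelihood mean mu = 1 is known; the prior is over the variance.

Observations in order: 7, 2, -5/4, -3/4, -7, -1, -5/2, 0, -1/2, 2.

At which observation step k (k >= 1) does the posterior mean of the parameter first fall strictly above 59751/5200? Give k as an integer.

k = 5

obs 1: x=7 → posterior Inverse-Gamma(19/6, 81/4)
obs 2: x=2 → posterior Inverse-Gamma(11/3, 83/4)
obs 3: x=-5/4 → posterior Inverse-Gamma(25/6, 745/32)
obs 4: x=-3/4 → posterior Inverse-Gamma(14/3, 397/16)
obs 5: x=-7 → posterior Inverse-Gamma(31/6, 909/16)
obs 6: x=-1 → posterior Inverse-Gamma(17/3, 941/16)
obs 7: x=-5/2 → posterior Inverse-Gamma(37/6, 1039/16)
obs 8: x=0 → posterior Inverse-Gamma(20/3, 1047/16)
obs 9: x=-1/2 → posterior Inverse-Gamma(43/6, 1065/16)
obs 10: x=2 → posterior Inverse-Gamma(23/3, 1073/16)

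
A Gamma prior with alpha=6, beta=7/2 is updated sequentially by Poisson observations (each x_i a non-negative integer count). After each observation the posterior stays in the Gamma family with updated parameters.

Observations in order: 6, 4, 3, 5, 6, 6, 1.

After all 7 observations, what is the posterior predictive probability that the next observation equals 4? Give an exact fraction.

12221726622846280116320339082500296964985509352326655840/67739389260745218861137988047774370539553852007909099223

obs 1: x=6 → posterior Gamma(12, 9/2)
obs 2: x=4 → posterior Gamma(16, 11/2)
obs 3: x=3 → posterior Gamma(19, 13/2)
obs 4: x=5 → posterior Gamma(24, 15/2)
obs 5: x=6 → posterior Gamma(30, 17/2)
obs 6: x=6 → posterior Gamma(36, 19/2)
obs 7: x=1 → posterior Gamma(37, 21/2)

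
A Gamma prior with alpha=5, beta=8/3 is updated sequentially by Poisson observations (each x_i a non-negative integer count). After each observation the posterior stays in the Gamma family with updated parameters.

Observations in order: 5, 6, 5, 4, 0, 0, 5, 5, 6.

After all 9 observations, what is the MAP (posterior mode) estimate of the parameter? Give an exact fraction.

obs 1: x=5 → posterior Gamma(10, 11/3)
obs 2: x=6 → posterior Gamma(16, 14/3)
obs 3: x=5 → posterior Gamma(21, 17/3)
obs 4: x=4 → posterior Gamma(25, 20/3)
obs 5: x=0 → posterior Gamma(25, 23/3)
obs 6: x=0 → posterior Gamma(25, 26/3)
obs 7: x=5 → posterior Gamma(30, 29/3)
obs 8: x=5 → posterior Gamma(35, 32/3)
obs 9: x=6 → posterior Gamma(41, 35/3)

24/7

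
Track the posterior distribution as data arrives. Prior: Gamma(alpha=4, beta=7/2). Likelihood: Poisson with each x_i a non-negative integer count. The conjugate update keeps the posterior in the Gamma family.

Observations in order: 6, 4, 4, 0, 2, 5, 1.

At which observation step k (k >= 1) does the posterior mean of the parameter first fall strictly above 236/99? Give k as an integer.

k = 2

obs 1: x=6 → posterior Gamma(10, 9/2)
obs 2: x=4 → posterior Gamma(14, 11/2)
obs 3: x=4 → posterior Gamma(18, 13/2)
obs 4: x=0 → posterior Gamma(18, 15/2)
obs 5: x=2 → posterior Gamma(20, 17/2)
obs 6: x=5 → posterior Gamma(25, 19/2)
obs 7: x=1 → posterior Gamma(26, 21/2)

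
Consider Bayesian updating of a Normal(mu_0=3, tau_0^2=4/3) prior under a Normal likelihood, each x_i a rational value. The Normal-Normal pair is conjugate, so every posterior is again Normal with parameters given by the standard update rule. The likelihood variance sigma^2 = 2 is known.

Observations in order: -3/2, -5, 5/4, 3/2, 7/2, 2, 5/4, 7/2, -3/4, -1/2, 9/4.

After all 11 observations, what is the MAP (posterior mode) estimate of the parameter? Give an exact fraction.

obs 1: x=-3/2 → posterior Normal(6/5, 4/5)
obs 2: x=-5 → posterior Normal(-4/7, 4/7)
obs 3: x=5/4 → posterior Normal(-1/6, 4/9)
obs 4: x=3/2 → posterior Normal(3/22, 4/11)
obs 5: x=7/2 → posterior Normal(17/26, 4/13)
obs 6: x=2 → posterior Normal(5/6, 4/15)
obs 7: x=5/4 → posterior Normal(15/17, 4/17)
obs 8: x=7/2 → posterior Normal(22/19, 4/19)
obs 9: x=-3/4 → posterior Normal(41/42, 4/21)
obs 10: x=-1/2 → posterior Normal(39/46, 4/23)
obs 11: x=9/4 → posterior Normal(24/25, 4/25)

24/25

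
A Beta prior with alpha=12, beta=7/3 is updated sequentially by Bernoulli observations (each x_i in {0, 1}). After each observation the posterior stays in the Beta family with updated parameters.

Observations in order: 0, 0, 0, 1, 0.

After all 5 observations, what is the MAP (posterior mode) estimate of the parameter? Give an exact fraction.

obs 1: x=0 → posterior Beta(12, 10/3)
obs 2: x=0 → posterior Beta(12, 13/3)
obs 3: x=0 → posterior Beta(12, 16/3)
obs 4: x=1 → posterior Beta(13, 16/3)
obs 5: x=0 → posterior Beta(13, 19/3)

9/13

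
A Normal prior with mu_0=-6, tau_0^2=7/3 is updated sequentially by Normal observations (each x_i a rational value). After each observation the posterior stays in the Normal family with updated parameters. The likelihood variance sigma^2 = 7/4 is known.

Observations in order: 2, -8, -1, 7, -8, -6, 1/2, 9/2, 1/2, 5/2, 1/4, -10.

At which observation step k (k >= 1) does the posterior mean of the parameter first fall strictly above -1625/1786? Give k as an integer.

k = 11

obs 1: x=2 → posterior Normal(-10/7, 1)
obs 2: x=-8 → posterior Normal(-42/11, 7/11)
obs 3: x=-1 → posterior Normal(-46/15, 7/15)
obs 4: x=7 → posterior Normal(-18/19, 7/19)
obs 5: x=-8 → posterior Normal(-50/23, 7/23)
obs 6: x=-6 → posterior Normal(-74/27, 7/27)
obs 7: x=1/2 → posterior Normal(-72/31, 7/31)
obs 8: x=9/2 → posterior Normal(-54/35, 1/5)
obs 9: x=1/2 → posterior Normal(-4/3, 7/39)
obs 10: x=5/2 → posterior Normal(-42/43, 7/43)
obs 11: x=1/4 → posterior Normal(-41/47, 7/47)
obs 12: x=-10 → posterior Normal(-27/17, 7/51)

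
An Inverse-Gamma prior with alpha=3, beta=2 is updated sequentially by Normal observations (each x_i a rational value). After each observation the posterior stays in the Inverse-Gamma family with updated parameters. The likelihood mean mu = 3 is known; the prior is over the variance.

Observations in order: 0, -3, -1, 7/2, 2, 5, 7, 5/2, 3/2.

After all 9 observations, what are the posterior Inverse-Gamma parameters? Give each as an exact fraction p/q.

obs 1: x=0 → posterior Inverse-Gamma(7/2, 13/2)
obs 2: x=-3 → posterior Inverse-Gamma(4, 49/2)
obs 3: x=-1 → posterior Inverse-Gamma(9/2, 65/2)
obs 4: x=7/2 → posterior Inverse-Gamma(5, 261/8)
obs 5: x=2 → posterior Inverse-Gamma(11/2, 265/8)
obs 6: x=5 → posterior Inverse-Gamma(6, 281/8)
obs 7: x=7 → posterior Inverse-Gamma(13/2, 345/8)
obs 8: x=5/2 → posterior Inverse-Gamma(7, 173/4)
obs 9: x=3/2 → posterior Inverse-Gamma(15/2, 355/8)

alpha=15/2, beta=355/8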